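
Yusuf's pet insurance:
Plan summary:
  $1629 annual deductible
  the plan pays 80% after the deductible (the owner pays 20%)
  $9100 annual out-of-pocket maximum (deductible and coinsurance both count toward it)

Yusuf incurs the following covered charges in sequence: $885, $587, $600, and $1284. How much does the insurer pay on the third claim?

Claim 1 — $885: entire amount goes to the deductible. Owner pays $885; OOP now $885. Insurer: $885 − $885 = $0.
Claim 2 — $587: entire amount goes to the deductible. Owner pays $587; OOP now $1472. Plan pays $587 − $587 = $0.
Claim 3 — $600: $157 to deductible, leaving $443; owner's 20% is $88.60. Cost to owner: $245.60. OOP to date $1717.60. Plan pays $600 − $245.60 = $354.40.

$354.40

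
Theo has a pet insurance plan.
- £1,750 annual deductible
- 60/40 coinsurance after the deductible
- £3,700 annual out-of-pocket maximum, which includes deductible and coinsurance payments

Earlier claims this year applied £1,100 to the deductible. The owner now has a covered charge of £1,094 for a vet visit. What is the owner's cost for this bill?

£827.60

£1,100 of the £1,750 deductible is already met, leaving £650.
After the £650 deductible portion, £1,094 − £650 = £444 is subject to coinsurance.
40% of £444 = £177.60 falls to the owner.
That puts the owner's cost at £650 + £177.60 = £827.60 before any cap.
Cumulative spending £1,100 + £827.60 = £1,927.60 stays under the £3,700 maximum.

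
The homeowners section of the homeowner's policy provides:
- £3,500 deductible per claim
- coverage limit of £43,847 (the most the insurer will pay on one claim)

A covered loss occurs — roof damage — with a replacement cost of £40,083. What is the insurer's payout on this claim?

After the deductible, £40,083 − £3,500 = £36,583 remains.
£36,583 ≤ £43,847, so the limit doesn't bind; insurer pays £36,583.

£36,583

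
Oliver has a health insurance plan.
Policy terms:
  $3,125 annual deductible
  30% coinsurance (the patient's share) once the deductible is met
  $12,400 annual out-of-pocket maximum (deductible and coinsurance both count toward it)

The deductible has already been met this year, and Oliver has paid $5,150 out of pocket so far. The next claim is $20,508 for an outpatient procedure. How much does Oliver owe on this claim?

With the deductible met, the entire $20,508 is subject to coinsurance.
Coinsurance: $20,508 × 30% = $6,152.40.
Year-to-date out-of-pocket becomes $5,150 + $6,152.40 = $11,302.40, still under the $12,400 maximum, so no cap applies.

$6,152.40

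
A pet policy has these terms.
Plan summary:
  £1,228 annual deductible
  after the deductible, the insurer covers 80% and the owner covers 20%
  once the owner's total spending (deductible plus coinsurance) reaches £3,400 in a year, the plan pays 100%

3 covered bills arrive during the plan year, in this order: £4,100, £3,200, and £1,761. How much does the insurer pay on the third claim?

Bill 1, £4,100: £1,228 to deductible, leaving £2,872; owner's 20% is £574.40. Owner owes £1,802.40 (running OOP £1,802.40). Plan pays £4,100 − £1,802.40 = £2,297.60.
Bill 2, £3,200: deductible already satisfied, so owner's share is 20% × £3,200 = £640. Owner pays £640; OOP now £2,442.40. Insurer: £3,200 − £640 = £2,560.
Bill 3, £1,761: 20% coinsurance on £1,761 = £352.20. Owner owes £352.20 (running OOP £2,794.60). Insurer: £1,761 − £352.20 = £1,408.80.

£1,408.80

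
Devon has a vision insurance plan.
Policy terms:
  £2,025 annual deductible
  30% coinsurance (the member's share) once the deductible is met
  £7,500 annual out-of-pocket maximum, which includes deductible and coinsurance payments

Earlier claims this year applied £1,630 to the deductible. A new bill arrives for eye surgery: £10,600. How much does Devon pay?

Remaining deductible: £2,025 − £1,630 = £395.
That leaves £10,600 − £395 = £10,205 for coinsurance.
Member's 30% share of £10,205 is £3,061.50.
So the member owes £395 + £3,061.50 = £3,456.50 before any cap.
Cumulative spending £1,630 + £3,456.50 = £5,086.50 stays under the £7,500 maximum.

£3,456.50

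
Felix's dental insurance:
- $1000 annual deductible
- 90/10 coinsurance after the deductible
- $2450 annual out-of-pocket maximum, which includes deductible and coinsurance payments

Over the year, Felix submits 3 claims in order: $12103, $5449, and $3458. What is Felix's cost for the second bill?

Claim 1 ($12103): $1000 finishes the deductible; $11103 goes to coinsurance; coinsurance $11103 × 10% = $1110.30. Cost to patient: $2110.30. OOP to date $2110.30.
Claim 2 ($5449): 10% coinsurance on $5449 = $544.90. OOP would hit $2655.20 > $2450, so the cap limits the patient to $2450 − $2110.30 = $339.70.

$339.70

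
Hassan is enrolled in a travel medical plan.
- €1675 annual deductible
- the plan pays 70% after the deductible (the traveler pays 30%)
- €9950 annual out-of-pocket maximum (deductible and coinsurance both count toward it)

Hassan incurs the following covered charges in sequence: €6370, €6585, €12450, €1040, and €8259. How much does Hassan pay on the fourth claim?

Bill 1, €6370: deductible takes €1675, €4695 remains; 30% of €4695 = €1408.50. Traveler pays €3083.50; OOP now €3083.50.
Bill 2, €6585: deductible already satisfied, so traveler's share is 30% × €6585 = €1975.50. Traveler pays €1975.50; OOP now €5059.
Bill 3, €12450: deductible met; 30% of €12450 = €3735. Traveler pays €3735; OOP now €8794.
Bill 4, €1040: 30% coinsurance on €1040 = €312. Traveler pays €312; OOP now €9106.

€312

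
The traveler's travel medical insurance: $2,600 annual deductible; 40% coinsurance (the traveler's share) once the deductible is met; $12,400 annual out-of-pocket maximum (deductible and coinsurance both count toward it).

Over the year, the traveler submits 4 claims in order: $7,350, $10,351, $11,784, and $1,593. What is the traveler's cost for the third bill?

$3,759.60

Claim 1 ($7,350): deductible takes $2,600, $4,750 remains; traveler's 40% is $1,900. Cost to traveler: $4,500. OOP to date $4,500.
Claim 2 ($10,351): deductible met; 40% of $10,351 = $4,140.40. Traveler pays $4,140.40; OOP now $8,640.40.
Claim 3 ($11,784): deductible met; 40% of $11,784 = $4,713.60. That would push OOP to $13,354, over the $12,400 cap, so traveler pays $12,400 − $8,640.40 = $3,759.60.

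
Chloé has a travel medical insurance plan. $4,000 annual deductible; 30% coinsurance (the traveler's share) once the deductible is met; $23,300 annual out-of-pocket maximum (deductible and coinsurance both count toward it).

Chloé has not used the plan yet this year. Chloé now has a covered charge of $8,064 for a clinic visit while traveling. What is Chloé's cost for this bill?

$5,219.20

Nothing has been paid toward the $4,000 deductible, so the first $4,000 of this charge is applied there.
The remaining $4,064 (= $8,064 − $4,000) moves to coinsurance.
30% of $4,064 = $1,219.20 falls to the traveler.
So the traveler owes $4,000 + $1,219.20 = $5,219.20 before any cap.
Cumulative spending $0 + $5,219.20 = $5,219.20 stays under the $23,300 maximum.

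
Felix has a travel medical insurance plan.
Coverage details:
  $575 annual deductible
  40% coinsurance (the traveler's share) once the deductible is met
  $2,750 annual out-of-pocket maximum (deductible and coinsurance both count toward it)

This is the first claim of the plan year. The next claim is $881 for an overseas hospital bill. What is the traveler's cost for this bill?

$697.40

Nothing has been paid toward the $575 deductible, so the first $575 of this charge is applied there.
The remaining $306 (= $881 − $575) moves to coinsurance.
Traveler's 40% share of $306 is $122.40.
So the traveler owes $575 + $122.40 = $697.40 before any cap.
Year-to-date out-of-pocket becomes $0 + $697.40 = $697.40, still under the $2,750 maximum, so no cap applies.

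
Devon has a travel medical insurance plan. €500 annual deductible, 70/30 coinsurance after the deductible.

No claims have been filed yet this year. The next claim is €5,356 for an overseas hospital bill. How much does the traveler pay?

Deductible not yet touched, so the first €500 of the bill goes to the deductible.
The remaining €4,856 (= €5,356 − €500) moves to coinsurance.
Coinsurance: €4,856 × 30% = €1,456.80.
Traveler responsibility: €500 + €1,456.80 = €1,956.80.

€1,956.80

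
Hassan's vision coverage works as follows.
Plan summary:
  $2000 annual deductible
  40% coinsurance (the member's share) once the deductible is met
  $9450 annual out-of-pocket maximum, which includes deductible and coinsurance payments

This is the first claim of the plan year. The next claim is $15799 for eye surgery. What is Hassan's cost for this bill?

$7519.60

The full $2000 deductible is still open; $2000 of this bill applies to it.
That leaves $15799 − $2000 = $13799 for coinsurance.
Member's 40% share of $13799 is $5519.60.
Member responsibility before any cap: $2000 + $5519.60 = $7519.60.
Cumulative spending $0 + $7519.60 = $7519.60 stays under the $9450 maximum.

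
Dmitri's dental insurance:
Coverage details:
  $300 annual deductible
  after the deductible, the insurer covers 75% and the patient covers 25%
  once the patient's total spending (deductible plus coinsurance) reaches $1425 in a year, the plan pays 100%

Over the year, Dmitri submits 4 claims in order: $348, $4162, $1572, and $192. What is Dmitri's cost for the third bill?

$72.50

Claim 1 — $348: deductible takes $300, $48 remains; patient's 25% is $12. Cost to patient: $312. OOP to date $312.
Claim 2 — $4162: deductible already satisfied, so patient's share is 25% × $4162 = $1040.50. Patient pays $1040.50; OOP now $1352.50.
Claim 3 — $1572: deductible already satisfied, so patient's share is 25% × $1572 = $393. Adding that to $1352.50 gives $1745.50, past the $1425 cap; patient pays only $1425 − $1352.50 = $72.50.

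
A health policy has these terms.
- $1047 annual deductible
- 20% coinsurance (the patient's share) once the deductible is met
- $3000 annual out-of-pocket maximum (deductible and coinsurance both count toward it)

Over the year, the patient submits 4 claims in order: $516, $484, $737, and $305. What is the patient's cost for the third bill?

$185

Claim 1 — $516: all of it applies to the deductible. Patient owes $516 (running OOP $516).
Claim 2 — $484: fully absorbed by the deductible. Patient pays $484; OOP now $1000.
Claim 3 — $737: $47 finishes the deductible; $690 goes to coinsurance; patient's 20% is $138. Patient owes $185 (running OOP $1185).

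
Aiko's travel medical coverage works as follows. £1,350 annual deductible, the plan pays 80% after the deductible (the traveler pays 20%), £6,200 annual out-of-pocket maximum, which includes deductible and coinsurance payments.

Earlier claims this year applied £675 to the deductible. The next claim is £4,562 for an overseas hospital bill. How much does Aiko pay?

£675 of the £1,350 deductible is already met, leaving £675.
That leaves £4,562 − £675 = £3,887 for coinsurance.
Coinsurance: £3,887 × 20% = £777.40.
Traveler responsibility before any cap: £675 + £777.40 = £1,452.40.
Total out-of-pocket so far would be £675 + £1,452.40 = £2,127.40, below the £6,200 cap — no reduction.

£1,452.40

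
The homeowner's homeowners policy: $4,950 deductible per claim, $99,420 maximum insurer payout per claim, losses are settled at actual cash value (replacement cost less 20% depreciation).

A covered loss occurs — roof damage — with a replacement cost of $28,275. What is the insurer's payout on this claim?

At 20% depreciation, ACV = $28,275 − $5,655 = $22,620.
Subtract the deductible: $22,620 − $4,950 = $17,670.
That's under the $99,420 cap, so the insurer reimburses the full $17,670.

$17,670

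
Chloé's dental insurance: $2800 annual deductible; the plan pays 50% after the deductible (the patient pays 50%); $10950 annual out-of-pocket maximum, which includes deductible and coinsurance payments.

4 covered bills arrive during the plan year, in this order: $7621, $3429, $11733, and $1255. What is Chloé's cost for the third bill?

Claim 1 ($7621): deductible takes $2800, $4821 remains; 50% of $4821 = $2410.50. Patient owes $5210.50 (running OOP $5210.50).
Claim 2 ($3429): 50% coinsurance on $3429 = $1714.50. Patient owes $1714.50 (running OOP $6925).
Claim 3 ($11733): deductible met; 50% of $11733 = $5866.50. OOP would hit $12791.50 > $10950, so the cap limits the patient to $10950 − $6925 = $4025.

$4025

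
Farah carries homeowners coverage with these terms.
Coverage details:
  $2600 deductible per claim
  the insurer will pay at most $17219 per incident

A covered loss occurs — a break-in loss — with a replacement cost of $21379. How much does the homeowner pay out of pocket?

$4160

Subtract the deductible: $21379 − $2600 = $18779.
$18779 exceeds the $17219 limit, so the insurer pays the limit: $17219.
The homeowner bears the rest of the original loss: $21379 − $17219 = $4160.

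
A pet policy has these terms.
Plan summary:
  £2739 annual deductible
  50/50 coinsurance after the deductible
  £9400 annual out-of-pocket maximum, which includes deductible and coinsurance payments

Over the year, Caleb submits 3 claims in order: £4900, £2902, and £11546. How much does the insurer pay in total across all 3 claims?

Bill 1, £4900: £2739 to deductible, leaving £2161; coinsurance £2161 × 50% = £1080.50. Cost to owner: £3819.50. OOP to date £3819.50. Plan pays £4900 − £3819.50 = £1080.50.
Bill 2, £2902: 50% coinsurance on £2902 = £1451. Cost to owner: £1451. OOP to date £5270.50. Plan pays £2902 − £1451 = £1451.
Bill 3, £11546: 50% coinsurance on £11546 = £5773. Adding that to £5270.50 gives £11043.50, past the £9400 cap; owner pays only £9400 − £5270.50 = £4129.50. Plan pays £11546 − £4129.50 = £7416.50.
Insurer total: £1080.50 + £1451 + £7416.50 = £9948.

£9948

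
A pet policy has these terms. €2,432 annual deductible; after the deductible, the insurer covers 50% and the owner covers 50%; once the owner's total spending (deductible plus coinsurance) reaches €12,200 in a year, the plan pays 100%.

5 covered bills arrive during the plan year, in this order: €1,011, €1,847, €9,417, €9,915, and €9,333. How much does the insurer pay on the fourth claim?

€5,068.50

Claim 1 (€1,011): fully absorbed by the deductible. Owner pays €1,011; OOP now €1,011. Insurer: €1,011 − €1,011 = €0.
Claim 2 (€1,847): €1,421 to deductible, leaving €426; coinsurance €426 × 50% = €213. Owner owes €1,634 (running OOP €2,645). Insurer: €1,847 − €1,634 = €213.
Claim 3 (€9,417): deductible met; 50% of €9,417 = €4,708.50. Cost to owner: €4,708.50. OOP to date €7,353.50. Plan pays €9,417 − €4,708.50 = €4,708.50.
Claim 4 (€9,915): deductible already satisfied, so owner's share is 50% × €9,915 = €4,957.50. Adding that to €7,353.50 gives €12,311, past the €12,200 cap; owner pays only €12,200 − €7,353.50 = €4,846.50. Insurer: €9,915 − €4,846.50 = €5,068.50.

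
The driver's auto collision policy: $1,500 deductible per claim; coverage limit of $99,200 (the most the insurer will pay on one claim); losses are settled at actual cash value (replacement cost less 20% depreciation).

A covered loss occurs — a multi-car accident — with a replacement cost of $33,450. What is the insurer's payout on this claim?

Actual cash value after 20% depreciation: $33,450 × 80% = $26,760.
After the deductible, $26,760 − $1,500 = $25,260 remains.
$25,260 ≤ $99,200, so the limit doesn't bind; insurer pays $25,260.

$25,260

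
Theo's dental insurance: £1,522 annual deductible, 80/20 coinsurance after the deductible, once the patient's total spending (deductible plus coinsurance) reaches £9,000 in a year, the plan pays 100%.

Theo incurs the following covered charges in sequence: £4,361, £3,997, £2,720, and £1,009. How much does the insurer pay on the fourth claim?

£807.20

#1 (£4,361): £1,522 to deductible, leaving £2,839; 20% of £2,839 = £567.80. Cost to patient: £2,089.80. OOP to date £2,089.80. Plan pays £4,361 − £2,089.80 = £2,271.20.
#2 (£3,997): deductible met; 20% of £3,997 = £799.40. Patient owes £799.40 (running OOP £2,889.20). Insurer: £3,997 − £799.40 = £3,197.60.
#3 (£2,720): deductible met; 20% of £2,720 = £544. Patient pays £544; OOP now £3,433.20. Plan pays £2,720 − £544 = £2,176.
#4 (£1,009): deductible already satisfied, so patient's share is 20% × £1,009 = £201.80. Patient pays £201.80; OOP now £3,635. Insurer: £1,009 − £201.80 = £807.20.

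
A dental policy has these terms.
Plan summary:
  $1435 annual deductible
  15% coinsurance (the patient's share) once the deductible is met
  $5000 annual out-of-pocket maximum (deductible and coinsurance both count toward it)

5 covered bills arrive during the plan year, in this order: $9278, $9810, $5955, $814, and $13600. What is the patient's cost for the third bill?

Bill 1, $9278: deductible takes $1435, $7843 remains; 15% of $7843 = $1176.45. Patient owes $2611.45 (running OOP $2611.45).
Bill 2, $9810: deductible met; 15% of $9810 = $1471.50. Patient owes $1471.50 (running OOP $4082.95).
Bill 3, $5955: deductible already satisfied, so patient's share is 15% × $5955 = $893.25. Cost to patient: $893.25. OOP to date $4976.20.

$893.25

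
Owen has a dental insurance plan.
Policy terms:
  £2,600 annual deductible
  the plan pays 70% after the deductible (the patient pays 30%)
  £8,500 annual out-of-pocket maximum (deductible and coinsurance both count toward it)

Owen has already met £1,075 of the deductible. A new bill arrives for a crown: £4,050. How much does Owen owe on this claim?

£2,282.50

Remaining deductible: £2,600 − £1,075 = £1,525.
The remaining £2,525 (= £4,050 − £1,525) moves to coinsurance.
30% of £2,525 = £757.50 falls to the patient.
So the patient owes £1,525 + £757.50 = £2,282.50 before any cap.
Cumulative spending £1,075 + £2,282.50 = £3,357.50 stays under the £8,500 maximum.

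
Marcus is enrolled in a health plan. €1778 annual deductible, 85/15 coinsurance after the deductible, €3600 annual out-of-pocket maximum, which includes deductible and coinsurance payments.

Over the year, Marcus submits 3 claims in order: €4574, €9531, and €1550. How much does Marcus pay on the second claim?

#1 (€4574): €1778 to deductible, leaving €2796; coinsurance €2796 × 15% = €419.40. Patient pays €2197.40; OOP now €2197.40.
#2 (€9531): deductible met; 15% of €9531 = €1429.65. Adding that to €2197.40 gives €3627.05, past the €3600 cap; patient pays only €3600 − €2197.40 = €1402.60.

€1402.60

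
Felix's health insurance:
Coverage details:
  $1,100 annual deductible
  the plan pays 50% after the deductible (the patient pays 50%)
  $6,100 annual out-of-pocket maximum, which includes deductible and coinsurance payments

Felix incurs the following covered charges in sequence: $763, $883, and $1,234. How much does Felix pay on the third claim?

$617

Claim 1 — $763: entire amount goes to the deductible. Patient owes $763 (running OOP $763).
Claim 2 — $883: $337 finishes the deductible; $546 goes to coinsurance; patient's 50% is $273. Patient owes $610 (running OOP $1,373).
Claim 3 — $1,234: 50% coinsurance on $1,234 = $617. Patient owes $617 (running OOP $1,990).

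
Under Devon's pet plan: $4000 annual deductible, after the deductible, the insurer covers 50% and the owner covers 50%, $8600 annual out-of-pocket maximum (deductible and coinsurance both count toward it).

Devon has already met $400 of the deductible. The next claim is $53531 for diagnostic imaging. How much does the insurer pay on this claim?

$45331

Remaining deductible: $4000 − $400 = $3600.
That leaves $53531 − $3600 = $49931 for coinsurance.
Owner's 50% share of $49931 is $24965.50.
So the owner owes $3600 + $24965.50 = $28565.50 before any cap.
That would bring total out-of-pocket to $28965.50, past the $8600 cap. The owner is capped at $8600 − $400 = $8200 on this claim.
The plan picks up $53531 − $8200 = $45331.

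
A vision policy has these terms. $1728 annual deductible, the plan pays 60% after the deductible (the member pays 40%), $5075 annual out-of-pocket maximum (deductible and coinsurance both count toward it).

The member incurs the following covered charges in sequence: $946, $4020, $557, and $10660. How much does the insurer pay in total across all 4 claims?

Claim 1 — $946: all of it applies to the deductible. Member owes $946 (running OOP $946). Insurer: $946 − $946 = $0.
Claim 2 — $4020: deductible takes $782, $3238 remains; coinsurance $3238 × 40% = $1295.20. Cost to member: $2077.20. OOP to date $3023.20. Plan pays $4020 − $2077.20 = $1942.80.
Claim 3 — $557: deductible met; 40% of $557 = $222.80. Member owes $222.80 (running OOP $3246). Plan pays $557 − $222.80 = $334.20.
Claim 4 — $10660: 40% coinsurance on $10660 = $4264. That would push OOP to $7510, over the $5075 cap, so member pays $5075 − $3246 = $1829. Plan pays $10660 − $1829 = $8831.
Insurer total = bills − member's total = $16183 − $5075 = $11108.

$11108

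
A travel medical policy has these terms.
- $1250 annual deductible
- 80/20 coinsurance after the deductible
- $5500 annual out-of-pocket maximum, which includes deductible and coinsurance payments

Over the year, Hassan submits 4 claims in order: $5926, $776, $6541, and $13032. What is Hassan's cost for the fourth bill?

$1851.40

Bill 1, $5926: deductible takes $1250, $4676 remains; 20% of $4676 = $935.20. Traveler owes $2185.20 (running OOP $2185.20).
Bill 2, $776: 20% coinsurance on $776 = $155.20. Cost to traveler: $155.20. OOP to date $2340.40.
Bill 3, $6541: 20% coinsurance on $6541 = $1308.20. Cost to traveler: $1308.20. OOP to date $3648.60.
Bill 4, $13032: deductible already satisfied, so traveler's share is 20% × $13032 = $2606.40. That would push OOP to $6255, over the $5500 cap, so traveler pays $5500 − $3648.60 = $1851.40.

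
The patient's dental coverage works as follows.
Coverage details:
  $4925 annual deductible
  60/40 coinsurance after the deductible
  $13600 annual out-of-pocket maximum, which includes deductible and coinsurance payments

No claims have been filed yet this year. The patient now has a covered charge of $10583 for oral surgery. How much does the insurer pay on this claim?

The full $4925 deductible is still open; $4925 of this bill applies to it.
That leaves $10583 − $4925 = $5658 for coinsurance.
Coinsurance: $5658 × 40% = $2263.20.
So the patient owes $4925 + $2263.20 = $7188.20 before any cap.
Year-to-date out-of-pocket becomes $0 + $7188.20 = $7188.20, still under the $13600 maximum, so no cap applies.
The insurer covers the remainder: $10583 − $7188.20 = $3394.80.

$3394.80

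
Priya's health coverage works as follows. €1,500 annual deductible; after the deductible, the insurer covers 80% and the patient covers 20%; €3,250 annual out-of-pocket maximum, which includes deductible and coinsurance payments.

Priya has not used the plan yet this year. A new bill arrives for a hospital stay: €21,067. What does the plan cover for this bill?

€17,817

Nothing has been paid toward the €1,500 deductible, so the first €1,500 of this charge is applied there.
That leaves €21,067 − €1,500 = €19,567 for coinsurance.
Coinsurance: €19,567 × 20% = €3,913.40.
That puts the patient's cost at €1,500 + €3,913.40 = €5,413.40 before any cap.
Year-to-date out-of-pocket would reach €0 + €5,413.40 = €5,413.40, above the €3,250 maximum, so the patient pays only €3,250 − €0 = €3,250.
The insurer covers the remainder: €21,067 − €3,250 = €17,817.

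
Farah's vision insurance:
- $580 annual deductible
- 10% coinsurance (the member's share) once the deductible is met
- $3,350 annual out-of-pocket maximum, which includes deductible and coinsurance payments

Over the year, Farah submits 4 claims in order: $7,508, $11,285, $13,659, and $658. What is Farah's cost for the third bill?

$948.70

Bill 1, $7,508: $580 to deductible, leaving $6,928; 10% of $6,928 = $692.80. Cost to member: $1,272.80. OOP to date $1,272.80.
Bill 2, $11,285: deductible met; 10% of $11,285 = $1,128.50. Cost to member: $1,128.50. OOP to date $2,401.30.
Bill 3, $13,659: deductible met; 10% of $13,659 = $1,365.90. Adding that to $2,401.30 gives $3,767.20, past the $3,350 cap; member pays only $3,350 − $2,401.30 = $948.70.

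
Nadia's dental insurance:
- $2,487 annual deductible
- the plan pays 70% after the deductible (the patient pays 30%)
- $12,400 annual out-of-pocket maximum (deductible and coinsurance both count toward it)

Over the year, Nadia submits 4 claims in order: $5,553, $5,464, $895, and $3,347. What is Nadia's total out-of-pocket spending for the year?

$6,318.60

Claim 1 — $5,553: $2,487 to deductible, leaving $3,066; 30% of $3,066 = $919.80. Patient pays $3,406.80; OOP now $3,406.80.
Claim 2 — $5,464: deductible met; 30% of $5,464 = $1,639.20. Patient owes $1,639.20 (running OOP $5,046).
Claim 3 — $895: deductible met; 30% of $895 = $268.50. Patient owes $268.50 (running OOP $5,314.50).
Claim 4 — $3,347: deductible met; 30% of $3,347 = $1,004.10. Patient pays $1,004.10; OOP now $6,318.60.
Total paid by the patient: $3,406.80 + $1,639.20 + $268.50 + $1,004.10 = $6,318.60.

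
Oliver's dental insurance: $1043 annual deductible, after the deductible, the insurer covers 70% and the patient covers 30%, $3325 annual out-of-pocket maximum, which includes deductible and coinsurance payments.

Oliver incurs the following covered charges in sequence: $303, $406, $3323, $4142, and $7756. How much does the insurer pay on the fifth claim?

Bill 1, $303: entire amount goes to the deductible. Patient pays $303; OOP now $303. Insurer: $303 − $303 = $0.
Bill 2, $406: entire amount goes to the deductible. Patient owes $406 (running OOP $709). Plan pays $406 − $406 = $0.
Bill 3, $3323: deductible takes $334, $2989 remains; 30% of $2989 = $896.70. Patient owes $1230.70 (running OOP $1939.70). Plan pays $3323 − $1230.70 = $2092.30.
Bill 4, $4142: deductible already satisfied, so patient's share is 30% × $4142 = $1242.60. Patient pays $1242.60; OOP now $3182.30. Plan pays $4142 − $1242.60 = $2899.40.
Bill 5, $7756: deductible already satisfied, so patient's share is 30% × $7756 = $2326.80. OOP would hit $5509.10 > $3325, so the cap limits the patient to $3325 − $3182.30 = $142.70. Plan pays $7756 − $142.70 = $7613.30.

$7613.30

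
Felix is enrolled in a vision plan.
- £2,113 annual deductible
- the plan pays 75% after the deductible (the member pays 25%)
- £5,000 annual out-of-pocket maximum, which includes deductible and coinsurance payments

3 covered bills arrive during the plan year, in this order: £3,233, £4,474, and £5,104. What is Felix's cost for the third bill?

£1,276

Claim 1 — £3,233: £2,113 finishes the deductible; £1,120 goes to coinsurance; member's 25% is £280. Member pays £2,393; OOP now £2,393.
Claim 2 — £4,474: deductible already satisfied, so member's share is 25% × £4,474 = £1,118.50. Member pays £1,118.50; OOP now £3,511.50.
Claim 3 — £5,104: deductible already satisfied, so member's share is 25% × £5,104 = £1,276. Cost to member: £1,276. OOP to date £4,787.50.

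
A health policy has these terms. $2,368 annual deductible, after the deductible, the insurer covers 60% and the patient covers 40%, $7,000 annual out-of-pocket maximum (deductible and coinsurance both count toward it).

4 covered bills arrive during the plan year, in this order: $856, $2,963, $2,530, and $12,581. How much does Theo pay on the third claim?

Bill 1, $856: entire amount goes to the deductible. Patient owes $856 (running OOP $856).
Bill 2, $2,963: $1,512 finishes the deductible; $1,451 goes to coinsurance; patient's 40% is $580.40. Patient owes $2,092.40 (running OOP $2,948.40).
Bill 3, $2,530: 40% coinsurance on $2,530 = $1,012. Cost to patient: $1,012. OOP to date $3,960.40.

$1,012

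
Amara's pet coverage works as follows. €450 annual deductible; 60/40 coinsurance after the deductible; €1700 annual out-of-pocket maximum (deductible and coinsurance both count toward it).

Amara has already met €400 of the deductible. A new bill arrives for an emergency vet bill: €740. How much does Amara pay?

Remaining deductible: €450 − €400 = €50.
After the €50 deductible portion, €740 − €50 = €690 is subject to coinsurance.
40% of €690 = €276 falls to the owner.
That puts the owner's cost at €50 + €276 = €326 before any cap.
Total out-of-pocket so far would be €400 + €326 = €726, below the €1700 cap — no reduction.

€326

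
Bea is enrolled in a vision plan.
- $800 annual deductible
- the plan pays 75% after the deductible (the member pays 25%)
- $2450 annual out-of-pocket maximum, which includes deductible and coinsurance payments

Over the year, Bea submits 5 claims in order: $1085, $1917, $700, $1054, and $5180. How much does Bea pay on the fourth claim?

$263.50

Claim 1 — $1085: deductible takes $800, $285 remains; member's 25% is $71.25. Member pays $871.25; OOP now $871.25.
Claim 2 — $1917: 25% coinsurance on $1917 = $479.25. Member owes $479.25 (running OOP $1350.50).
Claim 3 — $700: deductible met; 25% of $700 = $175. Member owes $175 (running OOP $1525.50).
Claim 4 — $1054: deductible met; 25% of $1054 = $263.50. Cost to member: $263.50. OOP to date $1789.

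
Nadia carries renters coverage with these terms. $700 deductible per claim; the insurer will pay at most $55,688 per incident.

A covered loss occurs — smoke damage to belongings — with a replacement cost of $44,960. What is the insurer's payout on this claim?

$44,260

After the deductible, $44,960 − $700 = $44,260 remains.
That's under the $55,688 cap, so the insurer reimburses the full $44,260.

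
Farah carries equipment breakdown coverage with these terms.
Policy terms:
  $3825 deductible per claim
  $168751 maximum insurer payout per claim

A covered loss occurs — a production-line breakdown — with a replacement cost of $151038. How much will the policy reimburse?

Less the $3825 deductible: $151038 − $3825 = $147213.
$147213 ≤ $168751, so the limit doesn't bind; insurer pays $147213.

$147213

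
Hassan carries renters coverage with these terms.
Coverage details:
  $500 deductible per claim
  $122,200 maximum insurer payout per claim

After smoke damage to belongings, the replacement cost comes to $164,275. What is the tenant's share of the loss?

Subtract the deductible: $164,275 − $500 = $163,775.
The $122,200 per-incident cap binds; insurer pays $122,200.
Out of pocket: $164,275 − $122,200 = $42,075.

$42,075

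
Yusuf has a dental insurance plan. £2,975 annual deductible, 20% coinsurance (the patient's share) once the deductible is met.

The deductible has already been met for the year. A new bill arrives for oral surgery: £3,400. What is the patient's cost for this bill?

£680

The deductible is already satisfied, so the full bill goes to coinsurance.
Patient's 20% share of £3,400 is £680.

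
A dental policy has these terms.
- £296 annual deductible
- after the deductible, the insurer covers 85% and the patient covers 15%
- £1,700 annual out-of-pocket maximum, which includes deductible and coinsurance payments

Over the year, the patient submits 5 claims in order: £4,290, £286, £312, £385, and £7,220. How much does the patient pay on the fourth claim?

Claim 1 — £4,290: £296 finishes the deductible; £3,994 goes to coinsurance; 15% of £3,994 = £599.10. Cost to patient: £895.10. OOP to date £895.10.
Claim 2 — £286: 15% coinsurance on £286 = £42.90. Patient owes £42.90 (running OOP £938).
Claim 3 — £312: deductible met; 15% of £312 = £46.80. Cost to patient: £46.80. OOP to date £984.80.
Claim 4 — £385: deductible already satisfied, so patient's share is 15% × £385 = £57.75. Cost to patient: £57.75. OOP to date £1,042.55.

£57.75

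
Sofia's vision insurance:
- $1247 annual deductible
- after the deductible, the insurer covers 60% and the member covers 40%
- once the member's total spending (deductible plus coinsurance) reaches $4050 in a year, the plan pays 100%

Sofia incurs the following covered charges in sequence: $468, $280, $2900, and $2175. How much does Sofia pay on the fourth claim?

$870

Bill 1, $468: fully absorbed by the deductible. Member owes $468 (running OOP $468).
Bill 2, $280: fully absorbed by the deductible. Member owes $280 (running OOP $748).
Bill 3, $2900: $499 finishes the deductible; $2401 goes to coinsurance; 40% of $2401 = $960.40. Member pays $1459.40; OOP now $2207.40.
Bill 4, $2175: deductible already satisfied, so member's share is 40% × $2175 = $870. Member pays $870; OOP now $3077.40.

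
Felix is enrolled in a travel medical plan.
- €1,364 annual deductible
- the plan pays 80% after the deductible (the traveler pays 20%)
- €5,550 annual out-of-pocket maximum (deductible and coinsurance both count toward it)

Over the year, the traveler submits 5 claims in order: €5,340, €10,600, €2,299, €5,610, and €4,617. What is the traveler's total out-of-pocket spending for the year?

Claim 1 — €5,340: deductible takes €1,364, €3,976 remains; coinsurance €3,976 × 20% = €795.20. Traveler pays €2,159.20; OOP now €2,159.20.
Claim 2 — €10,600: 20% coinsurance on €10,600 = €2,120. Traveler pays €2,120; OOP now €4,279.20.
Claim 3 — €2,299: deductible already satisfied, so traveler's share is 20% × €2,299 = €459.80. Traveler owes €459.80 (running OOP €4,739).
Claim 4 — €5,610: deductible met; 20% of €5,610 = €1,122. OOP would hit €5,861 > €5,550, so the cap limits the traveler to €5,550 − €4,739 = €811.
Claim 5 — €4,617: deductible already satisfied, so traveler's share is 20% × €4,617 = €923.40. Adding that to €5,550 gives €6,473.40, past the €5,550 cap; traveler pays only €5,550 − €5,550 = €0.
Total paid by the traveler: €2,159.20 + €2,120 + €459.80 + €811 + €0 = €5,550.

€5,550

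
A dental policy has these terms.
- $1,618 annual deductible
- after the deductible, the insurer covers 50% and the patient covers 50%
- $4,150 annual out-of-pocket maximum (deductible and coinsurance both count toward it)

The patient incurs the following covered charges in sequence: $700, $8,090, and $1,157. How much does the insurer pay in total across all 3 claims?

$5,797

#1 ($700): fully absorbed by the deductible. Patient owes $700 (running OOP $700). Plan pays $700 − $700 = $0.
#2 ($8,090): deductible takes $918, $7,172 remains; coinsurance $7,172 × 50% = $3,586. Deductible plus coinsurance: $918 + $3,586 = $4,504. OOP would hit $5,204 > $4,150, so the cap limits the patient to $4,150 − $700 = $3,450. Plan pays $8,090 − $3,450 = $4,640.
#3 ($1,157): deductible met; 50% of $1,157 = $578.50. OOP would hit $4,728.50 > $4,150, so the cap limits the patient to $4,150 − $4,150 = $0. Plan pays $1,157 − $0 = $1,157.
Insurer total = bills − patient's total = $9,947 − $4,150 = $5,797.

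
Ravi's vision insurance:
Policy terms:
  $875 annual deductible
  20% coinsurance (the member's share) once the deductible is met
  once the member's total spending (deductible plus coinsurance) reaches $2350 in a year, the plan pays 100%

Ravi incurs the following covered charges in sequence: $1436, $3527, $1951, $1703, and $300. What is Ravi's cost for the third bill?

$390.20

Bill 1, $1436: $875 finishes the deductible; $561 goes to coinsurance; member's 20% is $112.20. Member owes $987.20 (running OOP $987.20).
Bill 2, $3527: deductible already satisfied, so member's share is 20% × $3527 = $705.40. Member owes $705.40 (running OOP $1692.60).
Bill 3, $1951: deductible met; 20% of $1951 = $390.20. Member owes $390.20 (running OOP $2082.80).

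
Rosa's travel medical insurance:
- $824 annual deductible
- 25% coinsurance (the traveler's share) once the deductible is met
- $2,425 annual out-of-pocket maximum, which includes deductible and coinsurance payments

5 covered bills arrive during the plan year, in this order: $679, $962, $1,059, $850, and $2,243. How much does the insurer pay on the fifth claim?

$1,682.25

Claim 1 ($679): fully absorbed by the deductible. Traveler pays $679; OOP now $679. Plan pays $679 − $679 = $0.
Claim 2 ($962): $145 finishes the deductible; $817 goes to coinsurance; 25% of $817 = $204.25. Traveler pays $349.25; OOP now $1,028.25. Insurer: $962 − $349.25 = $612.75.
Claim 3 ($1,059): deductible met; 25% of $1,059 = $264.75. Cost to traveler: $264.75. OOP to date $1,293. Insurer: $1,059 − $264.75 = $794.25.
Claim 4 ($850): 25% coinsurance on $850 = $212.50. Traveler owes $212.50 (running OOP $1,505.50). Insurer: $850 − $212.50 = $637.50.
Claim 5 ($2,243): deductible met; 25% of $2,243 = $560.75. Cost to traveler: $560.75. OOP to date $2,066.25. Plan pays $2,243 − $560.75 = $1,682.25.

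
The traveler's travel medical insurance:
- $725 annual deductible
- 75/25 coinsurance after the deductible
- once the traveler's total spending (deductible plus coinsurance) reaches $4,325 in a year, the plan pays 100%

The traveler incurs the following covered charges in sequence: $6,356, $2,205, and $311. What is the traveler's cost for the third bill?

#1 ($6,356): $725 finishes the deductible; $5,631 goes to coinsurance; 25% of $5,631 = $1,407.75. Cost to traveler: $2,132.75. OOP to date $2,132.75.
#2 ($2,205): deductible met; 25% of $2,205 = $551.25. Traveler pays $551.25; OOP now $2,684.
#3 ($311): 25% coinsurance on $311 = $77.75. Traveler owes $77.75 (running OOP $2,761.75).

$77.75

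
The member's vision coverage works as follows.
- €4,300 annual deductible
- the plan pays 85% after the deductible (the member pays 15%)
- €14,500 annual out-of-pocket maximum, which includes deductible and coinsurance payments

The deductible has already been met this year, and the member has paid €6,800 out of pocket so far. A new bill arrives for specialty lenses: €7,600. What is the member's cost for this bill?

The deductible is already satisfied, so the full bill goes to coinsurance.
Member's 15% share of €7,600 is €1,140.
Total out-of-pocket so far would be €6,800 + €1,140 = €7,940, below the €14,500 cap — no reduction.

€1,140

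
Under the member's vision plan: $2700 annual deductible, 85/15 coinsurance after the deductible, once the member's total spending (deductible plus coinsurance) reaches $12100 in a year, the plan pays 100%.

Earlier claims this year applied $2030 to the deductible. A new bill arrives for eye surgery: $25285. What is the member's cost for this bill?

$4362.25

Deductible still to meet: $2700 − $2030 = $670.
After the $670 deductible portion, $25285 − $670 = $24615 is subject to coinsurance.
Coinsurance: $24615 × 15% = $3692.25.
So the member owes $670 + $3692.25 = $4362.25 before any cap.
Cumulative spending $2030 + $4362.25 = $6392.25 stays under the $12100 maximum.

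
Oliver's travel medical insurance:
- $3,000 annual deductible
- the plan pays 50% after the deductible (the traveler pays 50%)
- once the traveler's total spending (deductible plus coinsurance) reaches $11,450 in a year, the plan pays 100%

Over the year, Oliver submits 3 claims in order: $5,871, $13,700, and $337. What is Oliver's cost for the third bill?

$164.50

Claim 1 — $5,871: $3,000 to deductible, leaving $2,871; coinsurance $2,871 × 50% = $1,435.50. Cost to traveler: $4,435.50. OOP to date $4,435.50.
Claim 2 — $13,700: deductible already satisfied, so traveler's share is 50% × $13,700 = $6,850. Cost to traveler: $6,850. OOP to date $11,285.50.
Claim 3 — $337: deductible met; 50% of $337 = $168.50. Adding that to $11,285.50 gives $11,454, past the $11,450 cap; traveler pays only $11,450 − $11,285.50 = $164.50.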